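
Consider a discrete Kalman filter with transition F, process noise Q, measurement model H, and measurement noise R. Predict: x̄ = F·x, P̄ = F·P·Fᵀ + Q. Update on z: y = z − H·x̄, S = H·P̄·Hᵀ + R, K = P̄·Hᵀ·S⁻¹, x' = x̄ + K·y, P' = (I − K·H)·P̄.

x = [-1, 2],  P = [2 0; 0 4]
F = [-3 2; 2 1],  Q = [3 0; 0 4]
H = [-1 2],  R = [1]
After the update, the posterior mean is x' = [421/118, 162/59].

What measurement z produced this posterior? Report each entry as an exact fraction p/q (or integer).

x̄ = F·x = [7, 0]
P̄ = F·P·Fᵀ + Q = [37 -4; -4 16]
S = H·P̄·Hᵀ + R = [118]
K = P̄·Hᵀ·S⁻¹ = [-45/118; 18/59]
x' − x̄ = [-405/118, 162/59] = K·y
y = (KᵀK)⁻¹·Kᵀ·(x' − x̄) = [9]
z = y + H·x̄ = [9] + [-7] = [2]

z = [2]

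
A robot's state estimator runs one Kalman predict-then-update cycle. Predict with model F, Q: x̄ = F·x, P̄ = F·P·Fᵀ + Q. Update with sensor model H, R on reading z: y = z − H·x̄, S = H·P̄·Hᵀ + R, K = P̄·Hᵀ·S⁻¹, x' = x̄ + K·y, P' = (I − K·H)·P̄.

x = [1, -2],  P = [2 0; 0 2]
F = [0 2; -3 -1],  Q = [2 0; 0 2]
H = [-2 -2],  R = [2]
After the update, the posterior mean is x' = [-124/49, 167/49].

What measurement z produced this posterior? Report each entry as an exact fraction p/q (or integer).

z = [-2]

x̄ = F·x = [-4, -1]
P̄ = F·P·Fᵀ + Q = [10 -4; -4 22]
S = H·P̄·Hᵀ + R = [98]
K = P̄·Hᵀ·S⁻¹ = [-6/49; -18/49]
x' − x̄ = [72/49, 216/49] = K·y
y = (KᵀK)⁻¹·Kᵀ·(x' − x̄) = [-12]
z = y + H·x̄ = [-12] + [10] = [-2]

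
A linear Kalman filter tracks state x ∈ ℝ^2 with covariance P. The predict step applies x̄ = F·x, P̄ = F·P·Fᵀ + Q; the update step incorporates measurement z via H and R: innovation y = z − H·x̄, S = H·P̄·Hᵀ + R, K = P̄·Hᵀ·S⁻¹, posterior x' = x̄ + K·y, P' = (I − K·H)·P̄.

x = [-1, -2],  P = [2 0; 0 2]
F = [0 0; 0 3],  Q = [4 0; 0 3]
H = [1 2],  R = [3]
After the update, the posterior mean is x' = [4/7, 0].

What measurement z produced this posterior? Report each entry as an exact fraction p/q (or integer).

x̄ = F·x = [0, -6]
P̄ = F·P·Fᵀ + Q = [4 0; 0 21]
S = H·P̄·Hᵀ + R = [91]
K = P̄·Hᵀ·S⁻¹ = [4/91; 6/13]
x' − x̄ = [4/7, 6] = K·y
y = (KᵀK)⁻¹·Kᵀ·(x' − x̄) = [13]
z = y + H·x̄ = [13] + [-12] = [1]

z = [1]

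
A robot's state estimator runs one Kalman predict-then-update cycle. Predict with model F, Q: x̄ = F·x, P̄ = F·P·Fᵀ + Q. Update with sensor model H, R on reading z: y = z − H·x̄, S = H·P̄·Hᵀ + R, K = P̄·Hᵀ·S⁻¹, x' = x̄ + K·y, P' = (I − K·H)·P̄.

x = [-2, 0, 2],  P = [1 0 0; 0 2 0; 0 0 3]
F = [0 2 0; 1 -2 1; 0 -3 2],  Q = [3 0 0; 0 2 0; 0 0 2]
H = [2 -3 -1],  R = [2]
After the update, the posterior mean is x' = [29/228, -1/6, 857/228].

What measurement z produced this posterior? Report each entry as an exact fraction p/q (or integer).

x̄ = F·x = [0, 0, 4]
P̄ = F·P·Fᵀ + Q = [11 -8 -12; -8 14 18; -12 18 32]
S = H·P̄·Hᵀ + R = [456]
K = P̄·Hᵀ·S⁻¹ = [29/228; -1/6; -55/228]
x' − x̄ = [29/228, -1/6, -55/228] = K·y
y = (KᵀK)⁻¹·Kᵀ·(x' − x̄) = [1]
z = y + H·x̄ = [1] + [-4] = [-3]

z = [-3]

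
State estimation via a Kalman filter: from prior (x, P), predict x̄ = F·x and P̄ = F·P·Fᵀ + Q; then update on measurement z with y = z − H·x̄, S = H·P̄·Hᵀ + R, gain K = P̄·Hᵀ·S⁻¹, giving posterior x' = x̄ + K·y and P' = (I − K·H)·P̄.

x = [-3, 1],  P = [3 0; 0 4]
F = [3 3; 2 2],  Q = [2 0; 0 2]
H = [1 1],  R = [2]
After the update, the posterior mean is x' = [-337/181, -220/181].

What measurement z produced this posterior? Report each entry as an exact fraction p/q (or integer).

x̄ = F·x = [-6, -4]
P̄ = F·P·Fᵀ + Q = [65 42; 42 30]
S = H·P̄·Hᵀ + R = [181]
K = P̄·Hᵀ·S⁻¹ = [107/181; 72/181]
x' − x̄ = [749/181, 504/181] = K·y
y = (KᵀK)⁻¹·Kᵀ·(x' − x̄) = [7]
z = y + H·x̄ = [7] + [-10] = [-3]

z = [-3]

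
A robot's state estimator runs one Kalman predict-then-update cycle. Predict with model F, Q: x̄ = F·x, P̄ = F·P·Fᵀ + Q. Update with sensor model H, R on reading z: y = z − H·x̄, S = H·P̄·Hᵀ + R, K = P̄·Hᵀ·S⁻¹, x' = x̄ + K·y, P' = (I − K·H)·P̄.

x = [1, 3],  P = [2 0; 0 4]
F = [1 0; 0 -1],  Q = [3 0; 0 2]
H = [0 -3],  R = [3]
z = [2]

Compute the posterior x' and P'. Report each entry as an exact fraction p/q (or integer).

x̄ = F·x = [1, -3]
P̄ = F·P·Fᵀ + Q = [5 0; 0 6]
y = z − H·x̄ = [-7]
S = H·P̄·Hᵀ + R = [57]
K = P̄·Hᵀ·S⁻¹ = [0; -6/19]
x' = x̄ + K·y = [1, -15/19]
P' = (I − K·H)·P̄ = [5 0; 0 6/19]

x' = [1, -15/19]
P' = [5 0; 0 6/19]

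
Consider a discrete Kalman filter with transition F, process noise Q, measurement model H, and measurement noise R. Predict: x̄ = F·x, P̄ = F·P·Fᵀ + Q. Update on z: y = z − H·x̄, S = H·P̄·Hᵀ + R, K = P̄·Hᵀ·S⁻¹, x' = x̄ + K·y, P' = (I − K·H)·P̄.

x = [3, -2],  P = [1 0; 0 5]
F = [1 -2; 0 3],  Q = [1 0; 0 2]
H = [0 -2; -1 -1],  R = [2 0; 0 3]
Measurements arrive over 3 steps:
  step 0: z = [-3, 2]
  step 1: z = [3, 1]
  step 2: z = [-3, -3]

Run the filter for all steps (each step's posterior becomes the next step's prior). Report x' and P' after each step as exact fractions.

step 0: x' = [-103/281, 351/281], P' = [502/281 -112/281; -112/281 275/562]
step 1: x' = [10086/52231, -58696/52231], P' = [103205/52231 -20183/52231; -20183/52231 24014/52231]
step 2: x' = [557761/685519, 814862/685519], P' = [9658703/4798633 -264476/685519; -264476/685519 314171/685519]

step 0: x̄ = F·x = [7, -6]
step 0: P̄ = F·P·Fᵀ + Q = [22 -30; -30 47]
step 0: y = z − H·x̄ = [-15, 3]
step 0: S = H·P̄·Hᵀ + R = [190 34; 34 12]
step 0: K = P̄·Hᵀ·S⁻¹ = [112/281 -130/281; -275/562 -17/562]
step 0: x' = x̄ + K·y = [-103/281, 351/281]
step 0: P' = (I − K·H)·P̄ = [502/281 -112/281; -112/281 275/562]
step 1: x̄ = F·x = [-805/281, 1053/281]
step 1: P̄ = F·P·Fᵀ + Q = [1781/281 -1161/281; -1161/281 3599/562]
step 1: y = z − H·x̄ = [2949/281, 529/281]
step 1: S = H·P̄·Hᵀ + R = [7760/281 1277/281; 1277/281 4203/562]
step 1: K = P̄·Hᵀ·S⁻¹ = [20183/52231 -27674/52231; -24014/52231 -1277/52231]
step 1: x' = x̄ + K·y = [10086/52231, -58696/52231]
step 1: P' = (I − K·H)·P̄ = [103205/52231 -20183/52231; -20183/52231 24014/52231]
step 2: x̄ = F·x = [127478/52231, -176088/52231]
step 2: P̄ = F·P·Fᵀ + Q = [332224/52231 -204633/52231; -204633/52231 320588/52231]
step 2: y = z − H·x̄ = [-508869/52231, -205303/52231]
step 2: S = H·P̄·Hᵀ + R = [1386814/52231 231910/52231; 231910/52231 400239/52231]
step 2: K = P̄·Hᵀ·S⁻¹ = [264476/685519 -2602457/4798633; -314171/685519 -16565/685519]
step 2: x' = x̄ + K·y = [557761/685519, 814862/685519]
step 2: P' = (I − K·H)·P̄ = [9658703/4798633 -264476/685519; -264476/685519 314171/685519]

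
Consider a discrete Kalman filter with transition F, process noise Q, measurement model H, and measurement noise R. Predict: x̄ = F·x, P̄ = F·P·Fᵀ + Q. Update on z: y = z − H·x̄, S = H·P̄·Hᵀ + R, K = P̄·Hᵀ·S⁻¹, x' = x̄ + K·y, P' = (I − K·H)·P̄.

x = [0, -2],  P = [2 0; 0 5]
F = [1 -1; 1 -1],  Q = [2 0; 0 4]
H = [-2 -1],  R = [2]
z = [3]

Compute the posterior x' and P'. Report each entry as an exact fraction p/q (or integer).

x̄ = F·x = [2, 2]
P̄ = F·P·Fᵀ + Q = [9 7; 7 11]
y = z − H·x̄ = [9]
S = H·P̄·Hᵀ + R = [77]
K = P̄·Hᵀ·S⁻¹ = [-25/77; -25/77]
x' = x̄ + K·y = [-71/77, -71/77]
P' = (I − K·H)·P̄ = [68/77 -86/77; -86/77 222/77]

x' = [-71/77, -71/77]
P' = [68/77 -86/77; -86/77 222/77]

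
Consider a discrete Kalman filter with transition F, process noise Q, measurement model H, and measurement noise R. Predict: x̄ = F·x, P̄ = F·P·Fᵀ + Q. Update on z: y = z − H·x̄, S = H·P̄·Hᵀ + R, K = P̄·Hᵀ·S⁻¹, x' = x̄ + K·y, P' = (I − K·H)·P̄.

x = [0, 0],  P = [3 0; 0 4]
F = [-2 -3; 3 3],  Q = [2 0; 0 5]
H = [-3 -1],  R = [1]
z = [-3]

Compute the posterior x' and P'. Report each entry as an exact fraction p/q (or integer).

x̄ = F·x = [0, 0]
P̄ = F·P·Fᵀ + Q = [50 -54; -54 68]
y = z − H·x̄ = [-3]
S = H·P̄·Hᵀ + R = [195]
K = P̄·Hᵀ·S⁻¹ = [-32/65; 94/195]
x' = x̄ + K·y = [96/65, -94/65]
P' = (I − K·H)·P̄ = [178/65 -502/65; -502/65 4424/195]

x' = [96/65, -94/65]
P' = [178/65 -502/65; -502/65 4424/195]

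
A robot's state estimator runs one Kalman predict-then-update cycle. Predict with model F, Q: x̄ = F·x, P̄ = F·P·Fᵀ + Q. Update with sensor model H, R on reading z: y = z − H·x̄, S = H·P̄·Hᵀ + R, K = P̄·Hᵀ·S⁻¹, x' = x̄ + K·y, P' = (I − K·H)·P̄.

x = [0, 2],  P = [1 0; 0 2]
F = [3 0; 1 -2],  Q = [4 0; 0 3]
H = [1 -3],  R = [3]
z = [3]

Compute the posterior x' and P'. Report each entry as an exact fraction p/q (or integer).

x̄ = F·x = [0, -4]
P̄ = F·P·Fᵀ + Q = [13 3; 3 12]
y = z − H·x̄ = [-9]
S = H·P̄·Hᵀ + R = [106]
K = P̄·Hᵀ·S⁻¹ = [2/53; -33/106]
x' = x̄ + K·y = [-18/53, -127/106]
P' = (I − K·H)·P̄ = [681/53 225/53; 225/53 183/106]

x' = [-18/53, -127/106]
P' = [681/53 225/53; 225/53 183/106]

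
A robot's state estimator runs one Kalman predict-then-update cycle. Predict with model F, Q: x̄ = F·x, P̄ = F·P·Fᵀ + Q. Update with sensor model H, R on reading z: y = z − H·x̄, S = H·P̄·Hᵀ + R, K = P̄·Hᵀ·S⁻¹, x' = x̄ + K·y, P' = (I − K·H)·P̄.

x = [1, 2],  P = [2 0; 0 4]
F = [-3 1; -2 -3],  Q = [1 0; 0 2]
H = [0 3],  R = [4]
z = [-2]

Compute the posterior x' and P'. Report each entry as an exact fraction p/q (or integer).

x̄ = F·x = [-1, -8]
P̄ = F·P·Fᵀ + Q = [23 0; 0 46]
y = z − H·x̄ = [22]
S = H·P̄·Hᵀ + R = [418]
K = P̄·Hᵀ·S⁻¹ = [0; 69/209]
x' = x̄ + K·y = [-1, -14/19]
P' = (I − K·H)·P̄ = [23 0; 0 92/209]

x' = [-1, -14/19]
P' = [23 0; 0 92/209]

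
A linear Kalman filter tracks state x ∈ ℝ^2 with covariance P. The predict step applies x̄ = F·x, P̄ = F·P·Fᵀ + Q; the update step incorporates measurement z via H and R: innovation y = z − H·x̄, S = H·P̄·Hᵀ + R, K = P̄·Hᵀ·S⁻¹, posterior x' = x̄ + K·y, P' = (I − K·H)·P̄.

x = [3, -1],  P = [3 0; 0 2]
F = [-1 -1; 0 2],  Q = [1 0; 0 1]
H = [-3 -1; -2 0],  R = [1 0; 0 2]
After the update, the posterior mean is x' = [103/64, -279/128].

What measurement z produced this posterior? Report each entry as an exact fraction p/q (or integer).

z = [-3, -3]

x̄ = F·x = [-2, -2]
P̄ = F·P·Fᵀ + Q = [6 -4; -4 9]
S = H·P̄·Hᵀ + R = [40 28; 28 26]
K = P̄·Hᵀ·S⁻¹ = [-7/64 -11/32; -73/128 59/64]
x' − x̄ = [231/64, -23/128] = K·y
y = (KᵀK)⁻¹·Kᵀ·(x' − x̄) = [-11, -7]
z = y + H·x̄ = [-11, -7] + [8, 4] = [-3, -3]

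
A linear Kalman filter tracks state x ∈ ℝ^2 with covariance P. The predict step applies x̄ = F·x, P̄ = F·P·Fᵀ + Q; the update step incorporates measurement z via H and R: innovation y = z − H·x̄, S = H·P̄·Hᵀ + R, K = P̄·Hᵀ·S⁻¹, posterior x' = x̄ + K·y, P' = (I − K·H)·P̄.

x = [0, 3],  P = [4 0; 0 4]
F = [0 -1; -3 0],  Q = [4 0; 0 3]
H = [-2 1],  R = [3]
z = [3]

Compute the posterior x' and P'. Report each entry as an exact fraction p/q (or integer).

x' = [-87/37, -117/74]
P' = [168/37 312/37; 312/37 1365/74]

x̄ = F·x = [-3, 0]
P̄ = F·P·Fᵀ + Q = [8 0; 0 39]
y = z − H·x̄ = [-3]
S = H·P̄·Hᵀ + R = [74]
K = P̄·Hᵀ·S⁻¹ = [-8/37; 39/74]
x' = x̄ + K·y = [-87/37, -117/74]
P' = (I − K·H)·P̄ = [168/37 312/37; 312/37 1365/74]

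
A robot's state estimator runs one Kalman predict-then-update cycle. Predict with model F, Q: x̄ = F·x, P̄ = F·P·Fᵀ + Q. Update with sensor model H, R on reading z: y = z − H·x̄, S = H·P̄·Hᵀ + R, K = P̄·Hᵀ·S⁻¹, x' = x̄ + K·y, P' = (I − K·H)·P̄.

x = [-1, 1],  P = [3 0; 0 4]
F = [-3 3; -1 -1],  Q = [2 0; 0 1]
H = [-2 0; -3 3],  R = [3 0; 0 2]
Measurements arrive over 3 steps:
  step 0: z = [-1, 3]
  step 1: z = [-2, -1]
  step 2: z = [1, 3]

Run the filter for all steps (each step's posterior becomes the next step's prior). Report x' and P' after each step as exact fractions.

step 0: x̄ = F·x = [6, 0]
step 0: P̄ = F·P·Fᵀ + Q = [65 -3; -3 8]
step 0: y = z − H·x̄ = [11, 21]
step 0: S = H·P̄·Hᵀ + R = [263 408; 408 713]
step 0: K = P̄·Hᵀ·S⁻¹ = [-9458/21055 -612/21055; -9186/21055 6231/21055]
step 0: x' = x̄ + K·y = [1888/4211, 5961/4211]
step 0: P' = (I − K·H)·P̄ = [14187/21055 13779/21055; 13779/21055 17933/21055]
step 1: x̄ = F·x = [12219/4211, -7849/4211]
step 1: P̄ = F·P·Fᵀ + Q = [83168/21055 -11238/21055; -11238/21055 80733/21055]
step 1: y = z − H·x̄ = [16016/4211, 55993/4211]
step 1: S = H·P̄·Hᵀ + R = [395837/21055 566436/21055; 566436/21055 1719503/21055]
step 1: K = P̄·Hᵀ·S⁻¹ = [-5964872/17088253 -65358/1314481; -5587248/17088253 352503/1314481]
step 1: x' = x̄ + K·y = [171433/187783, 86062/187783]
step 1: P' = (I − K·H)·P̄ = [8947308/17088253 8380872/17088253; 8380872/17088253 11435898/17088253]
step 2: x̄ = F·x = [-256113/187783, -257495/187783]
step 2: P̄ = F·P·Fᵀ + Q = [5136128/1314481 -574290/1314481; -574290/1314481 54233203/17088253]
step 2: y = z − H·x̄ = [-324443/187783, 567495/187783]
step 2: S = H·P̄·Hᵀ + R = [24487955/1314481 4894644/187783; 4894644/187783 179655167/2441179]
step 2: K = P̄·Hᵀ·S⁻¹ = [-4022706008/11818170523 -668118906/11818170523; -3725764272/11818170523 3059042325/11818170523]
step 2: x' = x̄ + K·y = [-11187394175/11818170523, -523638758/11818170523]
step 2: P' = (I − K·H)·P̄ = [6034059012/11818170523 5588646408/11818170523; 5588646408/11818170523 7628007958/11818170523]

step 0: x' = [1888/4211, 5961/4211], P' = [14187/21055 13779/21055; 13779/21055 17933/21055]
step 1: x' = [171433/187783, 86062/187783], P' = [8947308/17088253 8380872/17088253; 8380872/17088253 11435898/17088253]
step 2: x' = [-11187394175/11818170523, -523638758/11818170523], P' = [6034059012/11818170523 5588646408/11818170523; 5588646408/11818170523 7628007958/11818170523]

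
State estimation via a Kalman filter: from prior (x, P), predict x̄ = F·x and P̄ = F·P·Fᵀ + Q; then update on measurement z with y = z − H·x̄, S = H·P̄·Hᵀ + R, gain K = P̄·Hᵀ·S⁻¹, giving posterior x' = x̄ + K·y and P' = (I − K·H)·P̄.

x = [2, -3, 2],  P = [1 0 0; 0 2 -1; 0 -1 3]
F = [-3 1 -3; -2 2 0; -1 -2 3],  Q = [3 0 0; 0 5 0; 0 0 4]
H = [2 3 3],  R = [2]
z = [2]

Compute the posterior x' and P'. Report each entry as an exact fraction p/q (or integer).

x̄ = F·x = [-15, -10, 10]
P̄ = F·P·Fᵀ + Q = [47 16 -37; 16 17 -12; -37 -12 52]
y = z − H·x̄ = [32]
S = H·P̄·Hᵀ + R = [343]
K = P̄·Hᵀ·S⁻¹ = [31/343; 47/343; 46/343]
x' = x̄ + K·y = [-4153/343, -1926/343, 4902/343]
P' = (I − K·H)·P̄ = [15160/343 4031/343 -14117/343; 4031/343 3622/343 -6278/343; -14117/343 -6278/343 15720/343]

x' = [-4153/343, -1926/343, 4902/343]
P' = [15160/343 4031/343 -14117/343; 4031/343 3622/343 -6278/343; -14117/343 -6278/343 15720/343]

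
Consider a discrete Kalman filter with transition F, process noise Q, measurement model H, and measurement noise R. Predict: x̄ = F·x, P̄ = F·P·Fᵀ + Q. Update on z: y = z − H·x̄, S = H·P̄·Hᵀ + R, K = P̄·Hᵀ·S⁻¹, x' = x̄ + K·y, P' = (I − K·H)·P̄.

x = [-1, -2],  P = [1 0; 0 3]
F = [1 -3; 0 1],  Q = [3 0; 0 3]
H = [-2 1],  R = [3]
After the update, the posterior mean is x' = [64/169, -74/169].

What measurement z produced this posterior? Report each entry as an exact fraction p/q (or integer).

z = [-1]

x̄ = F·x = [5, -2]
P̄ = F·P·Fᵀ + Q = [31 -9; -9 6]
S = H·P̄·Hᵀ + R = [169]
K = P̄·Hᵀ·S⁻¹ = [-71/169; 24/169]
x' − x̄ = [-781/169, 264/169] = K·y
y = (KᵀK)⁻¹·Kᵀ·(x' − x̄) = [11]
z = y + H·x̄ = [11] + [-12] = [-1]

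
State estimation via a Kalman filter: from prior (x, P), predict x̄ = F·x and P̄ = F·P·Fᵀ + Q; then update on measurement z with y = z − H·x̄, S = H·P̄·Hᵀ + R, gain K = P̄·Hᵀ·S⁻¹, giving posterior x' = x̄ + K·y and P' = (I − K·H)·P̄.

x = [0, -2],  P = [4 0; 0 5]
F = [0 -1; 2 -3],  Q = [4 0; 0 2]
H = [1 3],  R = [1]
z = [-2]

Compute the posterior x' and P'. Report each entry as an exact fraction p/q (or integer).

x' = [146/667, -486/667]
P' = [3087/667 -1011/667; -1011/667 405/667]

x̄ = F·x = [2, 6]
P̄ = F·P·Fᵀ + Q = [9 15; 15 63]
y = z − H·x̄ = [-22]
S = H·P̄·Hᵀ + R = [667]
K = P̄·Hᵀ·S⁻¹ = [54/667; 204/667]
x' = x̄ + K·y = [146/667, -486/667]
P' = (I − K·H)·P̄ = [3087/667 -1011/667; -1011/667 405/667]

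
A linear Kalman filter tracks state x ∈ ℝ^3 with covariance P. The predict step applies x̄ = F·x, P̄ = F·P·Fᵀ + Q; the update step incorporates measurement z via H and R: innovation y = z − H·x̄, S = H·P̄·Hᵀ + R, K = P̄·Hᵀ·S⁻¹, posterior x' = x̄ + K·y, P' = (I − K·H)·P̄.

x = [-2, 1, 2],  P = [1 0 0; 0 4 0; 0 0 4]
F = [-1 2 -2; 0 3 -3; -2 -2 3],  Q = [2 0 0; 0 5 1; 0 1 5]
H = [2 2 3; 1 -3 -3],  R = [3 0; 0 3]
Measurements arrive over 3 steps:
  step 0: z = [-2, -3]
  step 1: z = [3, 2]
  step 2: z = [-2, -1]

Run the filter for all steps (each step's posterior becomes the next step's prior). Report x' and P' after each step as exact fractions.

step 0: x' = [-20226/4201, -40867/4201, 38316/4201], P' = [21432/4201 103161/8402 -92907/8402; 103161/8402 280695/8402 -250539/8402; -92907/8402 -250539/8402 225147/8402]
step 1: x' = [1308251102/1461300709, -2860005143/1461300709, 2455365973/1461300709], P' = [13873275597/1461300709 35256000327/1461300709 -31665090723/1461300709; 35256000327/1461300709 95370170415/1461300709 -85267038876/1461300709; -31665090723/1461300709 -85267038876/1461300709 76499243373/1461300709]
step 2: x' = [1295889093587/241043499186454, 747602215593855/241043499186454, -673805835758217/241043499186454], P' = [2334307944110079/241043499186454 5935723645606737/241043499186454 -5330920615125603/241043499186454; 5935723645606737/241043499186454 16045191674223801/241043499186454 -14346106621285119/241043499186454; -5330920615125603/241043499186454 -14346106621285119/241043499186454 12870665855474655/241043499186454]

step 0: x̄ = F·x = [0, -3, 8]
step 0: P̄ = F·P·Fᵀ + Q = [35 48 -38; 48 77 -59; -38 -59 61]
step 0: y = z − H·x̄ = [-20, 12]
step 0: S = H·P̄·Hᵀ + R = [220 -134; -134 158]
step 0: K = P̄·Hᵀ·S⁻¹ = [4443/8402 2017/4201; 5365/8402 4231/8402; -3817/8402 -5577/8402]
step 0: x' = x̄ + K·y = [-20226/4201, -40867/4201, 38316/4201]
step 0: P' = (I − K·H)·P̄ = [21432/4201 103161/8402 -92907/8402; 103161/8402 280695/8402 -250539/8402; -92907/8402 -250539/8402 225147/8402]
step 1: x̄ = F·x = [-138140/4201, -237549/4201, 237134/4201]
step 1: P̄ = F·P·Fᵀ + Q = [1651538/4201 2726658/4201 -5192553/8402; 2726658/4201 4552145/4201 -4318292/4201; -5192553/8402 -4318292/4201 8309209/8402]
step 1: y = z − H·x̄ = [52579/4201, 145297/4201]
step 1: S = H·P̄·Hᵀ + R = [2114435/8402 255343/4201; 255343/4201 3026683/8402]
step 1: K = P̄·Hᵀ·S⁻¹ = [98887263/132845519 1033515595/1461300709; 165188632/132845519 1648868570/1461300709; -132319063/132845519 -1787234738/1461300709]
step 1: x' = x̄ + K·y = [1308251102/1461300709, -2860005143/1461300709, 2455365973/1461300709]
step 1: P' = (I − K·H)·P̄ = [13873275597/1461300709 35256000327/1461300709 -31665090723/1461300709; 35256000327/1461300709 95370170415/1461300709 -85267038876/1461300709; -31665090723/1461300709 -85267038876/1461300709 76499243373/1461300709]
step 2: x̄ = F·x = [-11938993334/1461300709, -1449646668/132845519, 10469606001/1461300709]
step 2: P̄ = F·P·Fᵀ + Q = [1118725478975/1461300709 168514334190/132845519 -1767577070841/1461300709; 168514334190/132845519 280812538855/132845519 -267253185598/132845519; -1767577070841/1461300709 -267253185598/132845519 2818007035754/1461300709]
step 2: y = z − H·x̄ = [21438793943/1461300709, -5951829416/1461300709]
step 2: S = H·P̄·Hᵀ + R = [538016909125/1461300709 326636203567/1461300709; 326636203567/1461300709 852999669635/1461300709]
step 2: K = P̄·Hᵀ·S⁻¹ = [182433778018941/241043499186454 173299617555559/241043499186454; 307836925268573/241043499186454 279489495596897/241043499186454; -247352302132493/241043499186454 -301532772564737/241043499186454]
step 2: x' = x̄ + K·y = [1295889093587/241043499186454, 747602215593855/241043499186454, -673805835758217/241043499186454]
step 2: P' = (I − K·H)·P̄ = [2334307944110079/241043499186454 5935723645606737/241043499186454 -5330920615125603/241043499186454; 5935723645606737/241043499186454 16045191674223801/241043499186454 -14346106621285119/241043499186454; -5330920615125603/241043499186454 -14346106621285119/241043499186454 12870665855474655/241043499186454]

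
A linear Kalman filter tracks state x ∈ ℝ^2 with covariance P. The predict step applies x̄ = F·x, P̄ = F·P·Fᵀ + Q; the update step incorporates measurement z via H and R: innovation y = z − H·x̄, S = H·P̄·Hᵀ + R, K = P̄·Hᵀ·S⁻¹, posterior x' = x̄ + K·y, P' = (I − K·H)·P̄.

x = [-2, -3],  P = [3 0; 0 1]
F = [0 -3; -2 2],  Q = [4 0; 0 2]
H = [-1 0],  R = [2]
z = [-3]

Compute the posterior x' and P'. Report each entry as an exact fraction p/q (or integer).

x̄ = F·x = [9, -2]
P̄ = F·P·Fᵀ + Q = [13 -6; -6 18]
y = z − H·x̄ = [6]
S = H·P̄·Hᵀ + R = [15]
K = P̄·Hᵀ·S⁻¹ = [-13/15; 2/5]
x' = x̄ + K·y = [19/5, 2/5]
P' = (I − K·H)·P̄ = [26/15 -4/5; -4/5 78/5]

x' = [19/5, 2/5]
P' = [26/15 -4/5; -4/5 78/5]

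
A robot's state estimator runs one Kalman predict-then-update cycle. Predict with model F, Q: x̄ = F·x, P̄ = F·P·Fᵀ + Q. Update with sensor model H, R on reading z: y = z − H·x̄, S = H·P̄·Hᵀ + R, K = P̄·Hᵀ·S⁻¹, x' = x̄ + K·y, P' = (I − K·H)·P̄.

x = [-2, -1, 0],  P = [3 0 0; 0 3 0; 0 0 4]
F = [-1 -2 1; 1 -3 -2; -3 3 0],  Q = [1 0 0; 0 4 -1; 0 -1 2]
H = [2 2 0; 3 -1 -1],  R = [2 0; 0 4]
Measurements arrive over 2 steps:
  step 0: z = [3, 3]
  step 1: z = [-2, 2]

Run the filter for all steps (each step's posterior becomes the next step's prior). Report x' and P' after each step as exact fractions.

step 0: x̄ = F·x = [4, 1, 3]
step 0: P̄ = F·P·Fᵀ + Q = [20 7 -9; 7 50 -37; -9 -37 56]
step 0: y = z − H·x̄ = [-7, -5]
step 0: S = H·P̄·Hᵀ + R = [338 140; 140 228]
step 0: K = P̄·Hᵀ·S⁻¹ = [454/7183 3349/14366; 3109/7183 -1657/7183; -1817/7183 -667/14366]
step 0: x' = x̄ + K·y = [34363/14366, -6295/7183, 71871/14366]
step 0: P' = (I − K·H)·P̄ = [15325/7183 -14871/7183 54148/7183; -14871/7183 17980/7183 -55965/7183; 54148/7183 -55965/7183 219743/7183]
step 1: x̄ = F·x = [48/11, -71609/14366, -140859/14366]
step 1: P̄ = F·P·Fᵀ + Q = [567/11 -391/11 -669/11; -391/11 285903/7183 267248/7183; -669/11 267248/7183 581789/7183]
step 1: y = z − H·x̄ = [-495/653, -16900/653]
step 1: S = H·P̄·Hᵀ + R = [54218/653 87966/653; 87966/653 810569/653]
step 1: K = P̄·Hᵀ·S⁻¹ = [1929371/27725431 5396903/27725431; 11528060/27725431 -5352920/27725431; -5915879/27725431 -6073366/27725431]
step 1: x' = x̄ + K·y = [-221690327/304979741, -184862643/609959482, -2424004723/609959482]
step 1: P' = (I − K·H)·P̄ = [140331602/304979741 -119108521/304979741 302639595/304979741; -119108521/304979741 245917181/304979741 -367714264/304979741; 302639595/304979741 -367714264/304979741 1542861153/304979741]

step 0: x' = [34363/14366, -6295/7183, 71871/14366], P' = [15325/7183 -14871/7183 54148/7183; -14871/7183 17980/7183 -55965/7183; 54148/7183 -55965/7183 219743/7183]
step 1: x' = [-221690327/304979741, -184862643/609959482, -2424004723/609959482], P' = [140331602/304979741 -119108521/304979741 302639595/304979741; -119108521/304979741 245917181/304979741 -367714264/304979741; 302639595/304979741 -367714264/304979741 1542861153/304979741]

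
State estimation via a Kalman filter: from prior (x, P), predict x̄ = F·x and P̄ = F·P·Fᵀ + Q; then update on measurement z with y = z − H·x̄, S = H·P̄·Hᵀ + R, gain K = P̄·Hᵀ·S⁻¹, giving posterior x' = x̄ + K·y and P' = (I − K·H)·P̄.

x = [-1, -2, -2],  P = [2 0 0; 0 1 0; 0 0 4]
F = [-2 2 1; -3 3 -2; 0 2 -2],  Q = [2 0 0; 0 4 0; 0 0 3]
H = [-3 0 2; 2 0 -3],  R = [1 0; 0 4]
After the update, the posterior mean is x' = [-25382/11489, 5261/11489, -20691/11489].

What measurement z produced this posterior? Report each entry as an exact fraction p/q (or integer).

x̄ = F·x = [-4, 1, 0]
P̄ = F·P·Fᵀ + Q = [18 10 -4; 10 47 22; -4 22 23]
S = H·P̄·Hᵀ + R = [303 -298; -298 331]
K = P̄·Hᵀ·S⁻¹ = [-6218/11489 -3932/11489; -9074/11489 -9766/11489; -3748/11489 -6047/11489]
x' − x̄ = [20574/11489, -6228/11489, -20691/11489] = K·y
y = (KᵀK)⁻¹·Kᵀ·(x' − x̄) = [-9, 9]
z = y + H·x̄ = [-9, 9] + [12, -8] = [3, 1]

z = [3, 1]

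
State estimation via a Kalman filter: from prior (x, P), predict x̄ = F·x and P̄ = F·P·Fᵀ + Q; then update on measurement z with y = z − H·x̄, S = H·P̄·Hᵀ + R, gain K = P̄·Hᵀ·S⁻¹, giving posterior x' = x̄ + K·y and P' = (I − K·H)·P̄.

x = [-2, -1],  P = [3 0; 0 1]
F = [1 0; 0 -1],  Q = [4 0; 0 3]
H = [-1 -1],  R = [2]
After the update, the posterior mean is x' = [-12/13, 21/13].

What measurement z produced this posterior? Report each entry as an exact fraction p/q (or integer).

z = [-1]

x̄ = F·x = [-2, 1]
P̄ = F·P·Fᵀ + Q = [7 0; 0 4]
S = H·P̄·Hᵀ + R = [13]
K = P̄·Hᵀ·S⁻¹ = [-7/13; -4/13]
x' − x̄ = [14/13, 8/13] = K·y
y = (KᵀK)⁻¹·Kᵀ·(x' − x̄) = [-2]
z = y + H·x̄ = [-2] + [1] = [-1]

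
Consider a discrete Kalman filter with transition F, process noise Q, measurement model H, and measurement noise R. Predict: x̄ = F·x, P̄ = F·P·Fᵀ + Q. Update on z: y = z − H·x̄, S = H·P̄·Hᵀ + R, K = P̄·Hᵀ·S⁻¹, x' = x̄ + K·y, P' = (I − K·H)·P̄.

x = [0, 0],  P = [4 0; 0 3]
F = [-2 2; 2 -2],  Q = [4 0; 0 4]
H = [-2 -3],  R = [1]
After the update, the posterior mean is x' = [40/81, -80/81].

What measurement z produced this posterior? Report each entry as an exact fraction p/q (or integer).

x̄ = F·x = [0, 0]
P̄ = F·P·Fᵀ + Q = [32 -28; -28 32]
S = H·P̄·Hᵀ + R = [81]
K = P̄·Hᵀ·S⁻¹ = [20/81; -40/81]
x' − x̄ = [40/81, -80/81] = K·y
y = (KᵀK)⁻¹·Kᵀ·(x' − x̄) = [2]
z = y + H·x̄ = [2] + [0] = [2]

z = [2]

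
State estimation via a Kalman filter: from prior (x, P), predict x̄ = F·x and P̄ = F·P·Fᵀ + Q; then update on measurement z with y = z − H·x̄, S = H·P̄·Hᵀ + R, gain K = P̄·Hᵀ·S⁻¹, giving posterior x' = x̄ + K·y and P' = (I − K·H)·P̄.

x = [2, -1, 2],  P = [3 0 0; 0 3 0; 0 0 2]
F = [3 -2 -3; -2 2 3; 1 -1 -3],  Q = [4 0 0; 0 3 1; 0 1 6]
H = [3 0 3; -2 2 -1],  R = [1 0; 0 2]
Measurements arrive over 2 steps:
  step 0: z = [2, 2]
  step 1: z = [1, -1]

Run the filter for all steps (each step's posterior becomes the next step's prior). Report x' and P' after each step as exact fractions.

step 0: x̄ = F·x = [2, 0, -3]
step 0: P̄ = F·P·Fᵀ + Q = [61 -48 33; -48 45 -29; 33 -29 30]
step 0: y = z − H·x̄ = [5, 3]
step 0: S = H·P̄·Hᵀ + R = [1414 -1215; -1215 1088]
step 0: K = P̄·Hᵀ·S⁻¹ = [1851/62207 -12284/62207; 9897/62207 23345/62207; 18522/62207 11879/62207]
step 0: x' = x̄ + K·y = [96817/62207, 119520/62207, -58374/62207]
step 0: P' = (I − K·H)·P̄ = [189361/62207 82705/62207 -188744/62207; 82705/62207 66347/62207 -79406/62207; -188744/62207 -79406/62207 194918/62207]
step 1: x̄ = F·x = [226533/62207, -129716/62207, 152419/62207]
step 1: P̄ = F·P·Fᵀ + Q = [5424787/62207 -4207054/62207 3591788/62207; -4207054/62207 3614131/62207 -2856693/62207; 3591788/62207 -2856693/62207 2873830/62207]
step 1: y = z − H·x̄ = [-1074649/62207, 802710/62207]
step 1: S = H·P̄·Hᵀ + R = [139401944/62207 -115878786/62207; -115878786/62207 98604272/62207]
step 1: K = P̄·Hᵀ·S⁻¹ = [75370635/1276922849 -414805845/2553845698; 434855169/2553845698 990162389/2553845698; 342053292/1276922849 197746357/1276922849]
step 1: x' = x̄ + K·y = [671689461/1276922849, -60733837/2553845698, -228703301/1276922849]
step 1: P' = (I − K·H)·P̄ = [2378964559/1276922849 1989282259/2553845698 -2353841014/1276922849; 1989282259/2553845698 1028639690/1276922849 -922165268/1276922849; -2353841014/1276922849 -922165268/1276922849 2467858778/1276922849]

step 0: x' = [96817/62207, 119520/62207, -58374/62207], P' = [189361/62207 82705/62207 -188744/62207; 82705/62207 66347/62207 -79406/62207; -188744/62207 -79406/62207 194918/62207]
step 1: x' = [671689461/1276922849, -60733837/2553845698, -228703301/1276922849], P' = [2378964559/1276922849 1989282259/2553845698 -2353841014/1276922849; 1989282259/2553845698 1028639690/1276922849 -922165268/1276922849; -2353841014/1276922849 -922165268/1276922849 2467858778/1276922849]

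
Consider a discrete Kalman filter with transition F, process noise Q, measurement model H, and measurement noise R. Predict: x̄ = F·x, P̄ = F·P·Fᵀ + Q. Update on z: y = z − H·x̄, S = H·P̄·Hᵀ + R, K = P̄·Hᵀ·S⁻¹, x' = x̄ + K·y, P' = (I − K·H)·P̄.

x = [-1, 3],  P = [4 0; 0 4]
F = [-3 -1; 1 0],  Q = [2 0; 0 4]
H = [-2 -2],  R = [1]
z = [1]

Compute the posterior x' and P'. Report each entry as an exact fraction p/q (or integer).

x̄ = F·x = [0, -1]
P̄ = F·P·Fᵀ + Q = [42 -12; -12 8]
y = z − H·x̄ = [-1]
S = H·P̄·Hᵀ + R = [105]
K = P̄·Hᵀ·S⁻¹ = [-4/7; 8/105]
x' = x̄ + K·y = [4/7, -113/105]
P' = (I − K·H)·P̄ = [54/7 -52/7; -52/7 776/105]

x' = [4/7, -113/105]
P' = [54/7 -52/7; -52/7 776/105]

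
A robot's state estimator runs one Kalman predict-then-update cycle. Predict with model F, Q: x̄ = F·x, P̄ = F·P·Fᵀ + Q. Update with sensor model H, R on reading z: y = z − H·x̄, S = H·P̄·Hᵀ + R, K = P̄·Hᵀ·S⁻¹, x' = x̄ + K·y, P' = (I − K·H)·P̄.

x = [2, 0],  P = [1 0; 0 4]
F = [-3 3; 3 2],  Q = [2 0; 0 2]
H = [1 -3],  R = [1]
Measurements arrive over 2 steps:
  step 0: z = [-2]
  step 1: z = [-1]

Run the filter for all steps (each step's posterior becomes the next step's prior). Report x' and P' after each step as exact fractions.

step 0: x̄ = F·x = [-6, 6]
step 0: P̄ = F·P·Fᵀ + Q = [47 15; 15 27]
step 0: y = z − H·x̄ = [22]
step 0: S = H·P̄·Hᵀ + R = [201]
step 0: K = P̄·Hᵀ·S⁻¹ = [2/201; -22/67]
step 0: x' = x̄ + K·y = [-1162/201, -82/67]
step 0: P' = (I − K·H)·P̄ = [9443/201 1049/67; 1049/67 357/67]
step 1: x̄ = F·x = [916/67, -1326/67]
step 1: P̄ = F·P·Fᵀ + Q = [12794/67 -23040/67; -23040/67 42479/67]
step 1: y = z − H·x̄ = [-4961/67]
step 1: S = H·P̄·Hᵀ + R = [533412/67]
step 1: K = P̄·Hᵀ·S⁻¹ = [40957/266706; -50159/177804]
step 1: x' = x̄ + K·y = [55787/24246, 17735/16164]
step 1: P' = (I − K·H)·P̄ = [427499/133353 90449/88902; 90449/88902 25673/59268]

step 0: x' = [-1162/201, -82/67], P' = [9443/201 1049/67; 1049/67 357/67]
step 1: x' = [55787/24246, 17735/16164], P' = [427499/133353 90449/88902; 90449/88902 25673/59268]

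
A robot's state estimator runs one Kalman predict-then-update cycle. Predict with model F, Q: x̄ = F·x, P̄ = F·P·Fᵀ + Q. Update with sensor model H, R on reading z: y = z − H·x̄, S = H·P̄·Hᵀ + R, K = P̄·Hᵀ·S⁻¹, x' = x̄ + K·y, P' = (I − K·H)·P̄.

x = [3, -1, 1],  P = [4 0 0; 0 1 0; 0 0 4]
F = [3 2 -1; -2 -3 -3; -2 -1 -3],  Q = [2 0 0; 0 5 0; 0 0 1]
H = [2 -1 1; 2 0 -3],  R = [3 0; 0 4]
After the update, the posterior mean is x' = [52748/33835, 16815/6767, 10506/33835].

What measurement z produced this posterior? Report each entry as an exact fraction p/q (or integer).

z = [1, 2]

x̄ = F·x = [6, -6, -8]
P̄ = F·P·Fᵀ + Q = [46 -18 -14; -18 66 55; -14 55 54]
S = H·P̄·Hᵀ + R = [213 279; 279 842]
K = P̄·Hᵀ·S⁻¹ = [14482/33835 586/33835; 3301/20301 -1980/6767; 28592/101505 -10793/33835]
x' − x̄ = [-150262/33835, 57417/6767, 281186/33835] = K·y
y = (KᵀK)⁻¹·Kᵀ·(x' − x̄) = [-9, -34]
z = y + H·x̄ = [-9, -34] + [10, 36] = [1, 2]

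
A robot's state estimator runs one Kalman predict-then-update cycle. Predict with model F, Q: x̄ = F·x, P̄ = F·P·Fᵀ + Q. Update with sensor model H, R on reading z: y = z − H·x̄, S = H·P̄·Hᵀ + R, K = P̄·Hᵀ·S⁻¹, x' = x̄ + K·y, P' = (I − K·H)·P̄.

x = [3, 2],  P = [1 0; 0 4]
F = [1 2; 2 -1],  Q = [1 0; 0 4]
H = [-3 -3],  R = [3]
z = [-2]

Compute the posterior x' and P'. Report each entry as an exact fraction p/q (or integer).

x' = [13/55, 34/55]
P' = [558/55 -546/55; -546/55 552/55]

x̄ = F·x = [7, 4]
P̄ = F·P·Fᵀ + Q = [18 -6; -6 12]
y = z − H·x̄ = [31]
S = H·P̄·Hᵀ + R = [165]
K = P̄·Hᵀ·S⁻¹ = [-12/55; -6/55]
x' = x̄ + K·y = [13/55, 34/55]
P' = (I − K·H)·P̄ = [558/55 -546/55; -546/55 552/55]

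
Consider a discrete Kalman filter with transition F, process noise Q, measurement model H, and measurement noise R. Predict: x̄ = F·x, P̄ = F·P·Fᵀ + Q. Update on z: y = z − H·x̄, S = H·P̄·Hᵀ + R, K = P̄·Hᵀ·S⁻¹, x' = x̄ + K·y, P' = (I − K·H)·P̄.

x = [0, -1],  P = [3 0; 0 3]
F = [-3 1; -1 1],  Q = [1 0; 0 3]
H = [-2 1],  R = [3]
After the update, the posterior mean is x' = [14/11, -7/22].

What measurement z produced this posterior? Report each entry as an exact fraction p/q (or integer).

x̄ = F·x = [-1, -1]
P̄ = F·P·Fᵀ + Q = [31 12; 12 9]
S = H·P̄·Hᵀ + R = [88]
K = P̄·Hᵀ·S⁻¹ = [-25/44; -15/88]
x' − x̄ = [25/11, 15/22] = K·y
y = (KᵀK)⁻¹·Kᵀ·(x' − x̄) = [-4]
z = y + H·x̄ = [-4] + [1] = [-3]

z = [-3]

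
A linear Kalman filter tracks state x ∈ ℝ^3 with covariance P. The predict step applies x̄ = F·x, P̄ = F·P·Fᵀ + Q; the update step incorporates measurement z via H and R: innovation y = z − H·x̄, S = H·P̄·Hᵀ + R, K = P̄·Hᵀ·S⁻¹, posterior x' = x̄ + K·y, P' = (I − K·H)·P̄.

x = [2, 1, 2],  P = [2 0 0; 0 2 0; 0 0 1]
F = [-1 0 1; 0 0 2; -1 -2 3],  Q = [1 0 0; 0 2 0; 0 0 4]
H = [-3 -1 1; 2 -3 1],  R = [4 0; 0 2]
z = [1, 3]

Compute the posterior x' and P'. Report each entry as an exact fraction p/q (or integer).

x̄ = F·x = [0, 4, 2]
P̄ = F·P·Fᵀ + Q = [4 2 5; 2 6 6; 5 6 23]
y = z − H·x̄ = [3, 13]
S = H·P̄·Hᵀ + R = [39 2; 2 55]
K = P̄·Hᵀ·S⁻¹ = [-509/2141 291/2141; -314/2141 -300/2141; 80/2141 581/2141]
x' = x̄ + K·y = [2256/2141, 3722/2141, 12075/2141]
P' = (I − K·H)·P̄ = [1946/2141 3556/2141 7358/2141; 3556/2141 8562/2141 17974/2141; 7358/2141 17974/2141 40368/2141]

x' = [2256/2141, 3722/2141, 12075/2141]
P' = [1946/2141 3556/2141 7358/2141; 3556/2141 8562/2141 17974/2141; 7358/2141 17974/2141 40368/2141]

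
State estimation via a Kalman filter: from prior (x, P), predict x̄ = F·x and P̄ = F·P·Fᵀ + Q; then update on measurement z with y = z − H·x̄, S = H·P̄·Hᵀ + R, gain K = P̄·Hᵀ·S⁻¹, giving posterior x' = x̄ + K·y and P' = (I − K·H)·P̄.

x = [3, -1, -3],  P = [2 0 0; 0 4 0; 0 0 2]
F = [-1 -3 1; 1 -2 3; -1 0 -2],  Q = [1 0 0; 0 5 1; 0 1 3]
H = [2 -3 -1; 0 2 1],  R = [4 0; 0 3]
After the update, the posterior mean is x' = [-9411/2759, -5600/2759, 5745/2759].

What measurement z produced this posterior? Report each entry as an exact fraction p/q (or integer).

z = [-3, -2]

x̄ = F·x = [-3, -4, 3]
P̄ = F·P·Fᵀ + Q = [41 28 -2; 28 41 -13; -2 -13 13]
S = H·P̄·Hᵀ + R = [144 -86; -86 128]
K = P̄·Hᵀ·S⁻¹ = [1161/2759 1944/2759; -489/5518 1323/2759; 849/5518 5/2759]
x' − x̄ = [-1134/2759, 5436/2759, -2532/2759] = K·y
y = (KᵀK)⁻¹·Kᵀ·(x' − x̄) = [-6, 3]
z = y + H·x̄ = [-6, 3] + [3, -5] = [-3, -2]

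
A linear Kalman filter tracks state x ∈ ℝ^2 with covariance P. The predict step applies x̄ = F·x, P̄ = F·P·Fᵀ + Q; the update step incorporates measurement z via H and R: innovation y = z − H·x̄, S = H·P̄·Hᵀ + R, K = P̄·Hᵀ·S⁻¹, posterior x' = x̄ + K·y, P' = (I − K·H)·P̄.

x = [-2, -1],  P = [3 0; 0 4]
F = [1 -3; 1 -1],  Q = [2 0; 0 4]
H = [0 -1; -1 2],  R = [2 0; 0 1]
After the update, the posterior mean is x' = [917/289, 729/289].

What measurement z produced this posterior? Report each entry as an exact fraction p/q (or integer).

x̄ = F·x = [1, -1]
P̄ = F·P·Fᵀ + Q = [41 15; 15 11]
S = H·P̄·Hᵀ + R = [13 -7; -7 26]
K = P̄·Hᵀ·S⁻¹ = [-467/289 -248/289; -237/289 14/289]
x' − x̄ = [628/289, 1018/289] = K·y
y = (KᵀK)⁻¹·Kᵀ·(x' − x̄) = [-4, 5]
z = y + H·x̄ = [-4, 5] + [1, -3] = [-3, 2]

z = [-3, 2]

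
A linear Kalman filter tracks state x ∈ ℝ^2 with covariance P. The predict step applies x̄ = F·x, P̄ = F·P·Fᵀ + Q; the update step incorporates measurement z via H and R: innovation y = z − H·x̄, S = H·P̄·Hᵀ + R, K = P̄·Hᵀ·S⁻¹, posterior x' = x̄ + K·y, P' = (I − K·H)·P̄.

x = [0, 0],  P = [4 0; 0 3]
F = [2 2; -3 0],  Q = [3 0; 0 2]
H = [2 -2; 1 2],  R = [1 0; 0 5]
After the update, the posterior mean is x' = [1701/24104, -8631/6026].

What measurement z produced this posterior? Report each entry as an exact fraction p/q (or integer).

x̄ = F·x = [0, 0]
P̄ = F·P·Fᵀ + Q = [31 -24; -24 38]
S = H·P̄·Hᵀ + R = [469 -138; -138 92]
K = P̄·Hᵀ·S⁻¹ = [169/524 7207/24104; -23/131 1819/6026]
x' − x̄ = [1701/24104, -8631/6026] = K·y
y = (KᵀK)⁻¹·Kᵀ·(x' − x̄) = [3, -3]
z = y + H·x̄ = [3, -3] + [0, 0] = [3, -3]

z = [3, -3]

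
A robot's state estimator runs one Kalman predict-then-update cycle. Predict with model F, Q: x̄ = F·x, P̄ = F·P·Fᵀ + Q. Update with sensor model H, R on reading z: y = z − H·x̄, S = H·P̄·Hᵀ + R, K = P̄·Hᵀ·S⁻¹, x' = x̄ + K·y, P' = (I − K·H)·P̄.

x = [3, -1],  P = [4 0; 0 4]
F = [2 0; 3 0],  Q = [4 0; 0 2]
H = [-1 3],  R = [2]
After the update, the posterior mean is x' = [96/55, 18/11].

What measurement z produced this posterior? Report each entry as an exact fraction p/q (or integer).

z = [3]

x̄ = F·x = [6, 9]
P̄ = F·P·Fᵀ + Q = [20 24; 24 38]
S = H·P̄·Hᵀ + R = [220]
K = P̄·Hᵀ·S⁻¹ = [13/55; 9/22]
x' − x̄ = [-234/55, -81/11] = K·y
y = (KᵀK)⁻¹·Kᵀ·(x' − x̄) = [-18]
z = y + H·x̄ = [-18] + [21] = [3]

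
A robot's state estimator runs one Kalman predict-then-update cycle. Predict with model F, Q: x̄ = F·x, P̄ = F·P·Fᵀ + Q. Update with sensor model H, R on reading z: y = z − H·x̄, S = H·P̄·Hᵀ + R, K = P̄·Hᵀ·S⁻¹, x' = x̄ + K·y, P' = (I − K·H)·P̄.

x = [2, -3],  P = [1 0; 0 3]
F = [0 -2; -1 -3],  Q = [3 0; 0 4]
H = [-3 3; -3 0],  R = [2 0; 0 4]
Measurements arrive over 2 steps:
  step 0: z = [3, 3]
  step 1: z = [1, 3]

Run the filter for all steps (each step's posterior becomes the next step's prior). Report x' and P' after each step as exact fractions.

step 0: x̄ = F·x = [6, 7]
step 0: P̄ = F·P·Fᵀ + Q = [15 18; 18 32]
step 0: y = z − H·x̄ = [0, 21]
step 0: S = H·P̄·Hᵀ + R = [101 -27; -27 139]
step 0: K = P̄·Hᵀ·S⁻¹ = [18/6655 -2151/6655; 438/1331 -432/1331]
step 0: x' = x̄ + K·y = [-5241/6655, 245/1331]
step 0: P' = (I − K·H)·P̄ = [2868/6655 576/1331; 576/1331 868/1331]
step 1: x̄ = F·x = [-490/1331, 1566/6655]
step 1: P̄ = F·P·Fᵀ + Q = [7465/1331 6360/1331; 6360/1331 85828/6655]
step 1: y = z − H·x̄ = [-5393/6655, 2523/1331]
step 1: S = H·P̄·Hᵀ + R = [549287/6655 9945/1331; 9945/1331 72509/1331]
step 1: K = P̄·Hᵀ·S⁻¹ = [-1950/869177 -268185/869177; 4771338/14776009 -267210/869177]
step 1: x' = x̄ + K·y = [-826765/869177, -9000318/14776009]
step 1: P' = (I − K·H)·P̄ = [357580/869177 356280/869177; 356280/869177 9237652/14776009]

step 0: x' = [-5241/6655, 245/1331], P' = [2868/6655 576/1331; 576/1331 868/1331]
step 1: x' = [-826765/869177, -9000318/14776009], P' = [357580/869177 356280/869177; 356280/869177 9237652/14776009]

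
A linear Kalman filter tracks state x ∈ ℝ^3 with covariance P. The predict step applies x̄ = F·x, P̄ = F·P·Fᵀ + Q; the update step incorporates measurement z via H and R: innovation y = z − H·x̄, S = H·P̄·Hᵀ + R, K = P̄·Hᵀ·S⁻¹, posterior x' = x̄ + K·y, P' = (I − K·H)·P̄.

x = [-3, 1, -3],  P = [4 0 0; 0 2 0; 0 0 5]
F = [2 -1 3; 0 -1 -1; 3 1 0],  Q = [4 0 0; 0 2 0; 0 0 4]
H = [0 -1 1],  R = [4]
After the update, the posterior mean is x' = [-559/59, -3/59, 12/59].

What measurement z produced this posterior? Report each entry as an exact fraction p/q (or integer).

z = [1]

x̄ = F·x = [-16, 2, -8]
P̄ = F·P·Fᵀ + Q = [67 -13 22; -13 9 -2; 22 -2 42]
S = H·P̄·Hᵀ + R = [59]
K = P̄·Hᵀ·S⁻¹ = [35/59; -11/59; 44/59]
x' − x̄ = [385/59, -121/59, 484/59] = K·y
y = (KᵀK)⁻¹·Kᵀ·(x' − x̄) = [11]
z = y + H·x̄ = [11] + [-10] = [1]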